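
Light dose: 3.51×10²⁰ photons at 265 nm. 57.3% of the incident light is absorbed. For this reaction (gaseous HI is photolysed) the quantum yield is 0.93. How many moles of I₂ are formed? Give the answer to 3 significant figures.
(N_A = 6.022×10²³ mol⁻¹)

3.11×10⁻⁴ mol

Moles of photons: 3.51×10²⁰ / 6.022×10²³ = 5.829×10⁻⁴ mol.
Photons absorbed: 0.573 × 5.829×10⁻⁴ = 3.340×10⁻⁴ mol.
Product: Φ × n_abs = 0.93 × 3.340×10⁻⁴ = 3.106×10⁻⁴ mol.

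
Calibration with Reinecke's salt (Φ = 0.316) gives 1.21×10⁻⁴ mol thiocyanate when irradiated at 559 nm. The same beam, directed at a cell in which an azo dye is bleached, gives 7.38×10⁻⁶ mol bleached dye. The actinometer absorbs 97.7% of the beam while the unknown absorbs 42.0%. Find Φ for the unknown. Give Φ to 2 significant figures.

Φ = 0.045

Photons absorbed by the actinometer: 1.21×10⁻⁴ / 0.316 = 3.829×10⁻⁴ mol.
Incident flux: 3.829×10⁻⁴ / 0.977 = 3.919×10⁻⁴ einstein.
Absorbed by unknown: 0.420 × 3.919×10⁻⁴ = 1.646×10⁻⁴ mol.
Φ(unknown) = 7.38×10⁻⁶ / 1.646×10⁻⁴ = 0.045.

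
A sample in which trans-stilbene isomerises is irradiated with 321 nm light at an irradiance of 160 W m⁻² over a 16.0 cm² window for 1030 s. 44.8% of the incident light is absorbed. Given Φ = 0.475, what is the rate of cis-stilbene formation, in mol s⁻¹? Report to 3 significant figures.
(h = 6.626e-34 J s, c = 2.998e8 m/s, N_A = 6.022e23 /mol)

Photon energy at 321 nm: hc/λ = (6.626e-34)(2.998e8)/(321e-9) = 6.188e-19 J.
Energy delivered: (160 W m⁻²)(16.0e-4 m²)(1030 s) = 263.7 J.
Photons incident: 263.7 / 6.188e-19 = 4.261e20, i.e. 4.261e20/6.022e23 = 7.076e-4 mol.
Photons absorbed: 0.448 × 7.076e-4 = 3.170e-4 mol.
Product formed: 0.475 × 3.170e-4 = 1.506e-4 mol.
Rate: 1.506e-4 / 1030 s = 1.46e-7 mol s⁻¹.

1.46e-7 mol s⁻¹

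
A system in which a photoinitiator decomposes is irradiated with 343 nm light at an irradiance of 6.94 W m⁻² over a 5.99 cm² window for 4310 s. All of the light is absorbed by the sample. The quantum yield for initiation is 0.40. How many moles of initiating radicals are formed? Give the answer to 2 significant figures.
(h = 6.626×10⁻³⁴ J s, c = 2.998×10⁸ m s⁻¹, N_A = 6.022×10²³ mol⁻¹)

Photon energy at 343 nm: hc/λ = (6.626×10⁻³⁴)(2.998×10⁸)/(343×10⁻⁹) = 5.791×10⁻¹⁹ J.
Energy delivered: (6.94 W m⁻²)(5.99×10⁻⁴ m²)(4310 s) = 17.92 J.
Photons incident: 17.92 / 5.791×10⁻¹⁹ = 3.094×10¹⁹, i.e. 3.094×10¹⁹/6.022×10²³ = 5.138×10⁻⁵ mol.
Product: Φ × n_abs = 0.40 × 5.138×10⁻⁵ = 2.055×10⁻⁵ mol.

2.1×10⁻⁵ mol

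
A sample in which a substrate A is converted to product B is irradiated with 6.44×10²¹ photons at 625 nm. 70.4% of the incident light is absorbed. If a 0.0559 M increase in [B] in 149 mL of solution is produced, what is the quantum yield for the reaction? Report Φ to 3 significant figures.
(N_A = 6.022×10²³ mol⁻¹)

Product: (0.0559 M)(0.149 L) = 0.008329 mol.
Moles of photons: 6.44×10²¹ / 6.022×10²³ = 0.01069 mol.
Photons absorbed: 0.704 × 0.01069 = 0.007526 mol.
Φ = 0.008329 mol / 0.007526 mol photons = 1.11.

Φ = 1.11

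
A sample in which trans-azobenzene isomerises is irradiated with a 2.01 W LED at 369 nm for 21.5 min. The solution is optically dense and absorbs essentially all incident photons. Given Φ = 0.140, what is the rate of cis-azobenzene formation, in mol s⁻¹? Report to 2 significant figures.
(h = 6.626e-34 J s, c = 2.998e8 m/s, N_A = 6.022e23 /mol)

Photon energy at 369 nm: hc/λ = (6.626e-34)(2.998e8)/(369e-9) = 5.383e-19 J.
Energy delivered: (2.01 W)(1290 s) = 2593 J.
Photons incident: 2593 / 5.383e-19 = 4.817e21, i.e. 4.817e21/6.022e23 = 0.007999 mol.
Product formed: 0.140 × 0.007999 = 0.001120 mol.
Rate: 0.001120 / 1290 s = 8.7e-7 mol s⁻¹.

8.7e-7 mol s⁻¹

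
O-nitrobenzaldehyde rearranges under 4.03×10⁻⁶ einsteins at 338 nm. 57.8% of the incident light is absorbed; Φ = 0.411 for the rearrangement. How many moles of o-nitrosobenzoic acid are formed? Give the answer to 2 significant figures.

Photons absorbed: 0.578 × 4.03×10⁻⁶ = 2.329×10⁻⁶ mol.
Product: Φ × n_abs = 0.411 × 2.329×10⁻⁶ = 9.572×10⁻⁷ mol.

9.6×10⁻⁷ mol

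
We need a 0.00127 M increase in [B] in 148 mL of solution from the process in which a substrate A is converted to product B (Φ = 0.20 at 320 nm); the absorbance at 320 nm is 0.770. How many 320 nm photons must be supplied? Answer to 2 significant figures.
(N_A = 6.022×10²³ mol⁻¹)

Product: (0.00127 M)(0.148 L) = 1.880×10⁻⁴ mol.
Photons that must be absorbed: 1.880×10⁻⁴ / 0.20 = 9.400×10⁻⁴ mol.
Fraction absorbed: 1 − 10^(−0.770) = 0.8302.
Incident photons needed: 9.400×10⁻⁴ / 0.8302 = 0.001132 mol.
Photon count: 0.001132 × 6.022×10²³ = 6.8×10²⁰.

6.8×10²⁰ photons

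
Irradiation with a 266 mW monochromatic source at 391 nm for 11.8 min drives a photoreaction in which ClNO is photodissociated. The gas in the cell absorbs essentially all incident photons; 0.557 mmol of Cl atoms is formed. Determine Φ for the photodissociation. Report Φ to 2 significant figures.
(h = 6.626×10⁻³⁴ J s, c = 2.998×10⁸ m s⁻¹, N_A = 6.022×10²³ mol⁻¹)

Product: 0.557 mmol = 5.57×10⁻⁴ mol.
Photon energy at 391 nm: hc/λ = (6.626×10⁻³⁴)(2.998×10⁸)/(391×10⁻⁹) = 5.080×10⁻¹⁹ J.
Energy delivered: (266 mW)(708 s) = 188.3 J.
Photons incident: 188.3 / 5.080×10⁻¹⁹ = 3.707×10²⁰, i.e. 3.707×10²⁰/6.022×10²³ = 6.156×10⁻⁴ mol.
Φ = 5.57×10⁻⁴ mol / 6.156×10⁻⁴ mol photons = 0.90.

Φ = 0.90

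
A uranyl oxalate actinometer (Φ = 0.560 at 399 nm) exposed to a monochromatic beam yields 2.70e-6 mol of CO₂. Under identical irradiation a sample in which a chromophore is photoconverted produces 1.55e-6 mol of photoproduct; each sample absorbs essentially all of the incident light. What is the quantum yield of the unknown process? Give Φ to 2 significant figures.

Photons absorbed by the actinometer: 2.70e-6 / 0.560 = 4.821e-6 mol.
Φ(unknown) = 1.55e-6 / 4.821e-6 = 0.32.

Φ = 0.32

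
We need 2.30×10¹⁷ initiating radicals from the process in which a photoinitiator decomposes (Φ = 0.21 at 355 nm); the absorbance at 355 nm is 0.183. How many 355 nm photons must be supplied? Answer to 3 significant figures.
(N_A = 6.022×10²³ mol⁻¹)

3.19×10¹⁸ photons

Product: 2.30×10¹⁷ / 6.022×10²³ = 3.819×10⁻⁷ mol.
Photons that must be absorbed: 3.819×10⁻⁷ / 0.21 = 1.819×10⁻⁶ mol.
Fraction absorbed: 1 − 10^(−0.183) = 0.3439.
Incident photons needed: 1.819×10⁻⁶ / 0.3439 = 5.289×10⁻⁶ mol.
Photon count: 5.289×10⁻⁶ × 6.022×10²³ = 3.19×10¹⁸.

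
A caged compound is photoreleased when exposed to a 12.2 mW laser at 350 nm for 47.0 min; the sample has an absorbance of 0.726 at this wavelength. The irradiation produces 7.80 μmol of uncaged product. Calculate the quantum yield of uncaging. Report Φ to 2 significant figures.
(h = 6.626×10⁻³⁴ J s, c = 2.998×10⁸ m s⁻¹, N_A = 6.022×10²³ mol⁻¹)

Product: 7.80 μmol = 7.80×10⁻⁶ mol.
Photon energy at 350 nm: hc/λ = (6.626×10⁻³⁴)(2.998×10⁸)/(350×10⁻⁹) = 5.676×10⁻¹⁹ J.
Energy delivered: (12.2 mW)(2820 s) = 34.40 J.
Photons incident: 34.40 / 5.676×10⁻¹⁹ = 6.061×10¹⁹, i.e. 6.061×10¹⁹/6.022×10²³ = 1.006×10⁻⁴ mol.
Fraction absorbed: 1 − 10^(−0.726) = 0.8121.
Photons absorbed: 0.8121 × 1.006×10⁻⁴ = 8.170×10⁻⁵ mol.
Φ = 7.80×10⁻⁶ mol / 8.170×10⁻⁵ mol photons = 0.095.

Φ = 0.095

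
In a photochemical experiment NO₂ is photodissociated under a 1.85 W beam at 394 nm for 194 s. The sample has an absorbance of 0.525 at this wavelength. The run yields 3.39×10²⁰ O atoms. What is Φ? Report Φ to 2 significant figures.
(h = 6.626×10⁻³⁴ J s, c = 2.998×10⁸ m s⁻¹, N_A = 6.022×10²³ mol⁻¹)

Φ = 0.68

Product: 3.39×10²⁰ / 6.022×10²³ = 5.629×10⁻⁴ mol.
Photon energy at 394 nm: hc/λ = (6.626×10⁻³⁴)(2.998×10⁸)/(394×10⁻⁹) = 5.042×10⁻¹⁹ J.
Energy delivered: (1.85 W)(194 s) = 358.9 J.
Photons incident: 358.9 / 5.042×10⁻¹⁹ = 7.118×10²⁰, i.e. 7.118×10²⁰/6.022×10²³ = 0.001182 mol.
Fraction absorbed: 1 − 10^(−0.525) = 0.7015.
Photons absorbed: 0.7015 × 0.001182 = 8.292×10⁻⁴ mol.
Φ = 5.629×10⁻⁴ mol / 8.292×10⁻⁴ mol photons = 0.68.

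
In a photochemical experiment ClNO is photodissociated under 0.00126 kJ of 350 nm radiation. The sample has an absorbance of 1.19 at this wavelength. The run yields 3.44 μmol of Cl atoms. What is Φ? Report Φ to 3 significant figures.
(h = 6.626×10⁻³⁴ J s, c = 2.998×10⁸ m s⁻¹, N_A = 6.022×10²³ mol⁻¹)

Φ = 0.998

Product: 3.44 μmol = 3.44×10⁻⁶ mol.
Photon energy at 350 nm: hc/λ = (6.626×10⁻³⁴)(2.998×10⁸)/(350×10⁻⁹) = 5.676×10⁻¹⁹ J.
Incident energy: 0.00126 kJ = 1.26 J.
Photons incident: 1.26 / 5.676×10⁻¹⁹ = 2.220×10¹⁸, i.e. 2.220×10¹⁸/6.022×10²³ = 3.686×10⁻⁶ mol.
Fraction absorbed: 1 − 10^(−1.19) = 0.9354.
Photons absorbed: 0.9354 × 3.686×10⁻⁶ = 3.448×10⁻⁶ mol.
Φ = 3.44×10⁻⁶ mol / 3.448×10⁻⁶ mol photons = 0.998.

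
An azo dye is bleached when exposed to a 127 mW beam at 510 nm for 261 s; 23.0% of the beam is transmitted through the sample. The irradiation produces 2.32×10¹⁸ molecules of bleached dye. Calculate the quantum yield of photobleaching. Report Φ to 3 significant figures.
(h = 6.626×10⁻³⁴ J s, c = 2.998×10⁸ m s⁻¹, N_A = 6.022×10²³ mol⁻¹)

Φ = 0.0354

Product: 2.32×10¹⁸ / 6.022×10²³ = 3.853×10⁻⁶ mol.
Photon energy at 510 nm: hc/λ = (6.626×10⁻³⁴)(2.998×10⁸)/(510×10⁻⁹) = 3.895×10⁻¹⁹ J.
Energy delivered: (127 mW)(261 s) = 33.15 J.
Photons incident: 33.15 / 3.895×10⁻¹⁹ = 8.511×10¹⁹, i.e. 8.511×10¹⁹/6.022×10²³ = 1.413×10⁻⁴ mol.
Fraction absorbed: 1 − 23.0/100 = 0.7700.
Photons absorbed: 0.7700 × 1.413×10⁻⁴ = 1.088×10⁻⁴ mol.
Φ = 3.853×10⁻⁶ mol / 1.088×10⁻⁴ mol photons = 0.0354.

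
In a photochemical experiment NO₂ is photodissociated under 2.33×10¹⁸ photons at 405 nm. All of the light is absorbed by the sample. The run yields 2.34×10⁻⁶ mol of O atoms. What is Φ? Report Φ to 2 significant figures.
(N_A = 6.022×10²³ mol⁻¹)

Φ = 0.60

Moles of photons: 2.33×10¹⁸ / 6.022×10²³ = 3.869×10⁻⁶ mol.
Φ = 2.34×10⁻⁶ mol / 3.869×10⁻⁶ mol photons = 0.60.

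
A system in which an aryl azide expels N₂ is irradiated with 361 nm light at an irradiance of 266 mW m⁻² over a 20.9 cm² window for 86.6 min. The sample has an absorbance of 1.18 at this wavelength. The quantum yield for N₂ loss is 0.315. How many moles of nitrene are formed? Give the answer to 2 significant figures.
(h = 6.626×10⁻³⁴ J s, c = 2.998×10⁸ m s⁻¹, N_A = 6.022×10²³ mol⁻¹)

2.6×10⁻⁶ mol

Photon energy at 361 nm: hc/λ = (6.626×10⁻³⁴)(2.998×10⁸)/(361×10⁻⁹) = 5.503×10⁻¹⁹ J.
Energy delivered: (266 mW m⁻²)(20.9×10⁻⁴ m²)(5196 s) = 2.889 J.
Photons incident: 2.889 / 5.503×10⁻¹⁹ = 5.250×10¹⁸, i.e. 5.250×10¹⁸/6.022×10²³ = 8.718×10⁻⁶ mol.
Fraction absorbed: 1 − 10^(−1.18) = 0.9339.
Photons absorbed: 0.9339 × 8.718×10⁻⁶ = 8.142×10⁻⁶ mol.
Product: Φ × n_abs = 0.315 × 8.142×10⁻⁶ = 2.565×10⁻⁶ mol.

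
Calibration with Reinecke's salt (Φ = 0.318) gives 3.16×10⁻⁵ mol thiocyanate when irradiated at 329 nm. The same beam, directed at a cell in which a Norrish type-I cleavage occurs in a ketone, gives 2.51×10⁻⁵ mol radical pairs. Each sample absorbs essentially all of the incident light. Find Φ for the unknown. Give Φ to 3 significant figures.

Photons absorbed by the actinometer: 3.16×10⁻⁵ / 0.318 = 9.937×10⁻⁵ mol.
Φ(unknown) = 2.51×10⁻⁵ / 9.937×10⁻⁵ = 0.253.

Φ = 0.253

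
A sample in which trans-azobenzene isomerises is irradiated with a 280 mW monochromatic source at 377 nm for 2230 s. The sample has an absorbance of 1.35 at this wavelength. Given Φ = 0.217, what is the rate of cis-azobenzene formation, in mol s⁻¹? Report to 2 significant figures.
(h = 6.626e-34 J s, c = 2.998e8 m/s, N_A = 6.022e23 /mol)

Photon energy at 377 nm: hc/λ = (6.626e-34)(2.998e8)/(377e-9) = 5.269e-19 J.
Energy delivered: (280 mW)(2230 s) = 624.4 J.
Photons incident: 624.4 / 5.269e-19 = 1.185e21, i.e. 1.185e21/6.022e23 = 0.001968 mol.
Fraction absorbed: 1 − 10^(−1.35) = 0.9553.
Photons absorbed: 0.9553 × 0.001968 = 0.001880 mol.
Product formed: 0.217 × 0.001880 = 4.080e-4 mol.
Rate: 4.080e-4 / 2230 s = 1.8e-7 mol s⁻¹.

1.8e-7 mol s⁻¹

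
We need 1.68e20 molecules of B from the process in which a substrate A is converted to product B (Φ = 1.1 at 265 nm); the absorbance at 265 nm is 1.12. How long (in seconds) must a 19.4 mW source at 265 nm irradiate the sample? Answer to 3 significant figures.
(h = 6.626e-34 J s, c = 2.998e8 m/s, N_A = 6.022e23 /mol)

Product: 1.68e20 / 6.022e23 = 2.790e-4 mol.
Photons that must be absorbed: 2.790e-4 / 1.1 = 2.536e-4 mol.
Fraction absorbed: 1 − 10^(−1.12) = 0.9241.
Incident photons needed: 2.536e-4 / 0.9241 = 2.744e-4 mol.
Photon energy: hc/λ = 7.496e-19 J; per mole, 4.514e5 J mol⁻¹.
Energy required: 2.744e-4 × 4.514e5 = 123.9 J.
Time: 123.9 J / 0.0194 W = 6390 s.

t ≈ 6390 s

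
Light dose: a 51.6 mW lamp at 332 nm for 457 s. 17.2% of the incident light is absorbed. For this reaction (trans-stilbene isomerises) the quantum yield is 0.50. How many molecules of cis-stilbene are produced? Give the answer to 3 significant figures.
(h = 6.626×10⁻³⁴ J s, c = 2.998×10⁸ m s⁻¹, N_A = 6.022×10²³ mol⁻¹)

Photon energy at 332 nm: hc/λ = (6.626×10⁻³⁴)(2.998×10⁸)/(332×10⁻⁹) = 5.983×10⁻¹⁹ J.
Energy delivered: (51.6 mW)(457 s) = 23.58 J.
Photons incident: 23.58 / 5.983×10⁻¹⁹ = 3.941×10¹⁹, i.e. 3.941×10¹⁹/6.022×10²³ = 6.544×10⁻⁵ mol.
Photons absorbed: 0.172 × 6.544×10⁻⁵ = 1.126×10⁻⁵ mol.
Product: Φ × n_abs = 0.50 × 1.126×10⁻⁵ = 5.630×10⁻⁶ mol.
As a count: 5.630×10⁻⁶ × 6.022×10²³ = 3.39×10¹⁸.

3.39×10¹⁸ molecules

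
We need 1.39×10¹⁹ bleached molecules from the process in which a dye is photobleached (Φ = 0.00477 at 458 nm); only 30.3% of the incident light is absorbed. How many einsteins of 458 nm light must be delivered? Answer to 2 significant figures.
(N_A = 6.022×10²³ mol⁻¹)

0.016 einstein

Product: 1.39×10¹⁹ / 6.022×10²³ = 2.308×10⁻⁵ mol.
Photons that must be absorbed: 2.308×10⁻⁵ / 0.00477 = 0.004839 mol.
Incident photons needed: 0.004839 / 0.303 = 0.01597 mol.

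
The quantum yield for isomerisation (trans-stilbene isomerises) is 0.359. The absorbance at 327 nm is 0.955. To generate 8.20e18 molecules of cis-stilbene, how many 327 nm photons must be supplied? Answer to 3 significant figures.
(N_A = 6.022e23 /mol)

Product: 8.20e18 / 6.022e23 = 1.362e-5 mol.
Photons that must be absorbed: 1.362e-5 / 0.359 = 3.794e-5 mol.
Fraction absorbed: 1 − 10^(−0.955) = 0.8891.
Incident photons needed: 3.794e-5 / 0.8891 = 4.267e-5 mol.
Photon count: 4.267e-5 × 6.022e23 = 2.57e19.

2.57e19 photons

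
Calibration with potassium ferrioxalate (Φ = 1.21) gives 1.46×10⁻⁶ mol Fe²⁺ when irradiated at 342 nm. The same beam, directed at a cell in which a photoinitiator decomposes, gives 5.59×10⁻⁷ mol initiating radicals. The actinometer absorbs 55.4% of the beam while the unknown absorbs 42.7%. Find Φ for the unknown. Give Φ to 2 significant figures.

Photons absorbed by the actinometer: 1.46×10⁻⁶ / 1.21 = 1.207×10⁻⁶ mol.
Incident flux: 1.207×10⁻⁶ / 0.554 = 2.179×10⁻⁶ einstein.
Absorbed by unknown: 0.427 × 2.179×10⁻⁶ = 9.304×10⁻⁷ mol.
Φ(unknown) = 5.59×10⁻⁷ / 9.304×10⁻⁷ = 0.60.

Φ = 0.60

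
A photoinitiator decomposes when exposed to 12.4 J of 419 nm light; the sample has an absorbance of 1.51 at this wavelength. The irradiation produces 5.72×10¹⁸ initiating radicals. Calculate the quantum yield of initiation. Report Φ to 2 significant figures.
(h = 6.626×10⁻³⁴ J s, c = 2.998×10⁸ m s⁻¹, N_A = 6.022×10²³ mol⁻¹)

Product: 5.72×10¹⁸ / 6.022×10²³ = 9.499×10⁻⁶ mol.
Photon energy at 419 nm: hc/λ = (6.626×10⁻³⁴)(2.998×10⁸)/(419×10⁻⁹) = 4.741×10⁻¹⁹ J.
Photons incident: 12.4 / 4.741×10⁻¹⁹ = 2.615×10¹⁹, i.e. 2.615×10¹⁹/6.022×10²³ = 4.342×10⁻⁵ mol.
Fraction absorbed: 1 − 10^(−1.51) = 0.9691.
Photons absorbed: 0.9691 × 4.342×10⁻⁵ = 4.208×10⁻⁵ mol.
Φ = 9.499×10⁻⁶ mol / 4.208×10⁻⁵ mol photons = 0.23.

Φ = 0.23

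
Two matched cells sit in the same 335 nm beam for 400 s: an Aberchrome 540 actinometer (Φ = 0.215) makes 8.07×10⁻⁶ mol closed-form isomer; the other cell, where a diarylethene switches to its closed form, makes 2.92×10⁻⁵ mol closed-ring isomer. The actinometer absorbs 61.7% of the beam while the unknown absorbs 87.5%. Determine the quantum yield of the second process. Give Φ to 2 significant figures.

Photons absorbed by the actinometer: 8.07×10⁻⁶ / 0.215 = 3.753×10⁻⁵ mol.
Incident flux: 3.753×10⁻⁵ / 0.617 = 6.083×10⁻⁵ einstein.
Absorbed by unknown: 0.875 × 6.083×10⁻⁵ = 5.323×10⁻⁵ mol.
Φ(unknown) = 2.92×10⁻⁵ / 5.323×10⁻⁵ = 0.55.

Φ = 0.55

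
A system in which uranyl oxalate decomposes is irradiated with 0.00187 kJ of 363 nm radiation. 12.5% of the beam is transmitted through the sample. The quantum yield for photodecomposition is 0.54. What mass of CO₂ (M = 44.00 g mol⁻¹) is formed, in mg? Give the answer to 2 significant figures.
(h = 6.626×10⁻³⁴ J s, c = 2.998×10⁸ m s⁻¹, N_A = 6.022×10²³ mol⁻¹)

0.12 mg

Photon energy at 363 nm: hc/λ = (6.626×10⁻³⁴)(2.998×10⁸)/(363×10⁻⁹) = 5.472×10⁻¹⁹ J.
Incident energy: 0.00187 kJ = 1.87 J.
Photons incident: 1.87 / 5.472×10⁻¹⁹ = 3.417×10¹⁸, i.e. 3.417×10¹⁸/6.022×10²³ = 5.674×10⁻⁶ mol.
Fraction absorbed: 1 − 12.5/100 = 0.8750.
Photons absorbed: 0.8750 × 5.674×10⁻⁶ = 4.965×10⁻⁶ mol.
Product: Φ × n_abs = 0.54 × 4.965×10⁻⁶ = 2.681×10⁻⁶ mol.
Mass: 2.681×10⁻⁶ × 44.00 = 1.180×10⁻⁴ g = 0.12 mg.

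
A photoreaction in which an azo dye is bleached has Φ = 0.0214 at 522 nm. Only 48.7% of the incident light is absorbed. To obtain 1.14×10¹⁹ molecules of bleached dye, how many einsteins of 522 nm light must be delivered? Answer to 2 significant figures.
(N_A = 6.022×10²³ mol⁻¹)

Product: 1.14×10¹⁹ / 6.022×10²³ = 1.893×10⁻⁵ mol.
Photons that must be absorbed: 1.893×10⁻⁵ / 0.0214 = 8.846×10⁻⁴ mol.
Incident photons needed: 8.846×10⁻⁴ / 0.487 = 0.001816 mol.

0.0018 einstein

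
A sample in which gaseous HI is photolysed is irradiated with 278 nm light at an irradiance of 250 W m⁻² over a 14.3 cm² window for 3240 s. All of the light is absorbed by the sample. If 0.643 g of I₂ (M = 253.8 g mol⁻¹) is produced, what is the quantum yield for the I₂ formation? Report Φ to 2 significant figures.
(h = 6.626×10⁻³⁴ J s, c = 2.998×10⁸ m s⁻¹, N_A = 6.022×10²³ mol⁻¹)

Product: 0.643 g / 253.8 g mol⁻¹ = 0.002533 mol.
Photon energy at 278 nm: hc/λ = (6.626×10⁻³⁴)(2.998×10⁸)/(278×10⁻⁹) = 7.146×10⁻¹⁹ J.
Energy delivered: (250 W m⁻²)(14.3×10⁻⁴ m²)(3240 s) = 1158 J.
Photons incident: 1158 / 7.146×10⁻¹⁹ = 1.620×10²¹, i.e. 1.620×10²¹/6.022×10²³ = 0.002690 mol.
Φ = 0.002533 mol / 0.002690 mol photons = 0.94.

Φ = 0.94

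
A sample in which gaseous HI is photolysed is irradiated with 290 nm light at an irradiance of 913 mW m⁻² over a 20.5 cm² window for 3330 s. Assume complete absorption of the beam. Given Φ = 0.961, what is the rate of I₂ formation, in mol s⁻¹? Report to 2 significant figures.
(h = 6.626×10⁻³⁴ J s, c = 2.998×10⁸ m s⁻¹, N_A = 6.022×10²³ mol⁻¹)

Photon energy at 290 nm: hc/λ = (6.626×10⁻³⁴)(2.998×10⁸)/(290×10⁻⁹) = 6.850×10⁻¹⁹ J.
Energy delivered: (913 mW m⁻²)(20.5×10⁻⁴ m²)(3330 s) = 6.233 J.
Photons incident: 6.233 / 6.850×10⁻¹⁹ = 9.099×10¹⁸, i.e. 9.099×10¹⁸/6.022×10²³ = 1.511×10⁻⁵ mol.
Product formed: 0.961 × 1.511×10⁻⁵ = 1.452×10⁻⁵ mol.
Rate: 1.452×10⁻⁵ / 3330 s = 4.4×10⁻⁹ mol s⁻¹.

4.4×10⁻⁹ mol s⁻¹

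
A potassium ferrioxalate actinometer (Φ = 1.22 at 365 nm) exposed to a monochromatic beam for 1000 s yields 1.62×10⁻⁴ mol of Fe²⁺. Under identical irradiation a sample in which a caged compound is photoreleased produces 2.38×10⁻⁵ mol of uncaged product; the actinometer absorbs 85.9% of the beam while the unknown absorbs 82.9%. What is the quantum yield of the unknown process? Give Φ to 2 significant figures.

Photons absorbed by the actinometer: 1.62×10⁻⁴ / 1.22 = 1.328×10⁻⁴ mol.
Incident flux: 1.328×10⁻⁴ / 0.859 = 1.546×10⁻⁴ einstein.
Absorbed by unknown: 0.829 × 1.546×10⁻⁴ = 1.282×10⁻⁴ mol.
Φ(unknown) = 2.38×10⁻⁵ / 1.282×10⁻⁴ = 0.19.

Φ = 0.19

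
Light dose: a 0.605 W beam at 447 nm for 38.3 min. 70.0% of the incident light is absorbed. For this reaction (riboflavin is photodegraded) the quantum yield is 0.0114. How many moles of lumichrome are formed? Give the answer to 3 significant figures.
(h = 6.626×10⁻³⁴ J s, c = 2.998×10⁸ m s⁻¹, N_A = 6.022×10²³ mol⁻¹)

4.15×10⁻⁵ mol

Photon energy at 447 nm: hc/λ = (6.626×10⁻³⁴)(2.998×10⁸)/(447×10⁻⁹) = 4.444×10⁻¹⁹ J.
Energy delivered: (0.605 W)(2298 s) = 1390 J.
Photons incident: 1390 / 4.444×10⁻¹⁹ = 3.128×10²¹, i.e. 3.128×10²¹/6.022×10²³ = 0.005194 mol.
Photons absorbed: 0.700 × 0.005194 = 0.003636 mol.
Product: Φ × n_abs = 0.0114 × 0.003636 = 4.145×10⁻⁵ mol.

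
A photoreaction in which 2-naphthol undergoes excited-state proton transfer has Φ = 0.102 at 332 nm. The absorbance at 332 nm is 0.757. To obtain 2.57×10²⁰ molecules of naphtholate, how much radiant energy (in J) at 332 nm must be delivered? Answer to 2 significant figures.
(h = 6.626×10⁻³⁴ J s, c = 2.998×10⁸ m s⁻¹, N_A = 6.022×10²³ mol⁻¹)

1800 J

Product: 2.57×10²⁰ / 6.022×10²³ = 4.268×10⁻⁴ mol.
Photons that must be absorbed: 4.268×10⁻⁴ / 0.102 = 0.004184 mol.
Fraction absorbed: 1 − 10^(−0.757) = 0.8250.
Incident photons needed: 0.004184 / 0.8250 = 0.005072 mol.
Photon energy: hc/λ = 5.983×10⁻¹⁹ J; per mole, 3.603×10⁵ J mol⁻¹.
Energy required: 0.005072 × 3.603×10⁵ = 1800 J.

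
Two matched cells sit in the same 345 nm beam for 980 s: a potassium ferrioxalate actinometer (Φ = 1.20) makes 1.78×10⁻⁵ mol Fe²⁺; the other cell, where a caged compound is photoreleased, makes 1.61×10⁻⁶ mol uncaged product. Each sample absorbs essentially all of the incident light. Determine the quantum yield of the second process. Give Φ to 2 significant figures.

Φ = 0.11

Photons absorbed by the actinometer: 1.78×10⁻⁵ / 1.20 = 1.483×10⁻⁵ mol.
Φ(unknown) = 1.61×10⁻⁶ / 1.483×10⁻⁵ = 0.11.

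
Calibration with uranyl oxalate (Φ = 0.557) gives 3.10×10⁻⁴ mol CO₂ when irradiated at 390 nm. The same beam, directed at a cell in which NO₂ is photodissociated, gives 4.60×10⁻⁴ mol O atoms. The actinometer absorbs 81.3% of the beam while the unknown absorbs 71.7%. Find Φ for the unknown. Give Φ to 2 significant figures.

Φ = 0.94

Photons absorbed by the actinometer: 3.10×10⁻⁴ / 0.557 = 5.566×10⁻⁴ mol.
Incident flux: 5.566×10⁻⁴ / 0.813 = 6.846×10⁻⁴ einstein.
Absorbed by unknown: 0.717 × 6.846×10⁻⁴ = 4.909×10⁻⁴ mol.
Φ(unknown) = 4.60×10⁻⁴ / 4.909×10⁻⁴ = 0.94.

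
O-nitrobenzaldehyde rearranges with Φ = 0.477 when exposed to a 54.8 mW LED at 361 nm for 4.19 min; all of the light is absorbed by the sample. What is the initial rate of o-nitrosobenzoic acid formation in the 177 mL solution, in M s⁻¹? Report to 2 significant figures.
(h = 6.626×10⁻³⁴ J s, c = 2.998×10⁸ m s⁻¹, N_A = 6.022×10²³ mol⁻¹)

Photon energy at 361 nm: hc/λ = (6.626×10⁻³⁴)(2.998×10⁸)/(361×10⁻⁹) = 5.503×10⁻¹⁹ J.
Energy delivered: (54.8 mW)(251.4 s) = 13.78 J.
Photons incident: 13.78 / 5.503×10⁻¹⁹ = 2.504×10¹⁹, i.e. 2.504×10¹⁹/6.022×10²³ = 4.158×10⁻⁵ mol.
Product formed: 0.477 × 4.158×10⁻⁵ = 1.983×10⁻⁵ mol.
Rate: 1.983×10⁻⁵ mol / (251.4 s × 0.177 L) = 4.5×10⁻⁷ M s⁻¹.

4.5×10⁻⁷ M s⁻¹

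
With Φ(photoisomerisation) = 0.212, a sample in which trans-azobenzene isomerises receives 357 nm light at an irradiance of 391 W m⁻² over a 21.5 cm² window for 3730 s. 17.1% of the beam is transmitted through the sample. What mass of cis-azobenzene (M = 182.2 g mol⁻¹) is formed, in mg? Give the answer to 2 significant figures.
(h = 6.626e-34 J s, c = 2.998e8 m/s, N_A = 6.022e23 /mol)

Photon energy at 357 nm: hc/λ = (6.626e-34)(2.998e8)/(357e-9) = 5.564e-19 J.
Energy delivered: (391 W m⁻²)(21.5e-4 m²)(3730 s) = 3136 J.
Photons incident: 3136 / 5.564e-19 = 5.636e21, i.e. 5.636e21/6.022e23 = 0.009359 mol.
Fraction absorbed: 1 − 17.1/100 = 0.8290.
Photons absorbed: 0.8290 × 0.009359 = 0.007759 mol.
Product: Φ × n_abs = 0.212 × 0.007759 = 0.001645 mol.
Mass: 0.001645 × 182.2 = 0.2997 g = 300 mg.

300 mg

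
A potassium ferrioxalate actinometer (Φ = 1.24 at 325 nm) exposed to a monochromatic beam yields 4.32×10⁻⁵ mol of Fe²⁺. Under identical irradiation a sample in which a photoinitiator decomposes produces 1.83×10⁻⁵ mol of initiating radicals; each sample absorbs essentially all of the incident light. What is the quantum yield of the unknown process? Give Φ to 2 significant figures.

Φ = 0.53

Photons absorbed by the actinometer: 4.32×10⁻⁵ / 1.24 = 3.484×10⁻⁵ mol.
Φ(unknown) = 1.83×10⁻⁵ / 3.484×10⁻⁵ = 0.53.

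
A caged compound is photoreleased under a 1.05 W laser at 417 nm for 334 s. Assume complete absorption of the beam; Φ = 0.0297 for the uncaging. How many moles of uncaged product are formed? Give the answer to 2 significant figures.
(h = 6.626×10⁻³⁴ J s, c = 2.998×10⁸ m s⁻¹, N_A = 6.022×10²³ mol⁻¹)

Photon energy at 417 nm: hc/λ = (6.626×10⁻³⁴)(2.998×10⁸)/(417×10⁻⁹) = 4.764×10⁻¹⁹ J.
Energy delivered: (1.05 W)(334 s) = 350.7 J.
Photons incident: 350.7 / 4.764×10⁻¹⁹ = 7.361×10²⁰, i.e. 7.361×10²⁰/6.022×10²³ = 0.001222 mol.
Product: Φ × n_abs = 0.0297 × 0.001222 = 3.629×10⁻⁵ mol.

3.6×10⁻⁵ mol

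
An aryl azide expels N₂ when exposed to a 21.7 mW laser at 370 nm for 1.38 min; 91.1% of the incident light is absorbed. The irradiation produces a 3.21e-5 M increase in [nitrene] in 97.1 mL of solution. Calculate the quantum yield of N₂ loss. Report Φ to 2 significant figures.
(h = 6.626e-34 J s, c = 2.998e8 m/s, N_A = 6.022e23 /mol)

Φ = 0.62

Product: (3.21e-5 M)(0.0971 L) = 3.117e-6 mol.
Photon energy at 370 nm: hc/λ = (6.626e-34)(2.998e8)/(370e-9) = 5.369e-19 J.
Energy delivered: (21.7 mW)(82.8 s) = 1.797 J.
Photons incident: 1.797 / 5.369e-19 = 3.347e18, i.e. 3.347e18/6.022e23 = 5.558e-6 mol.
Photons absorbed: 0.911 × 5.558e-6 = 5.063e-6 mol.
Φ = 3.117e-6 mol / 5.063e-6 mol photons = 0.62.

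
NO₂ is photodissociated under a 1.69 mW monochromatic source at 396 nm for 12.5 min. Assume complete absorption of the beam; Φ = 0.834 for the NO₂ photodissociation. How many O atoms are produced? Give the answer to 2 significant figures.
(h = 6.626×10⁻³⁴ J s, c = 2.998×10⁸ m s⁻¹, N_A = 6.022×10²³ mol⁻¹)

Photon energy at 396 nm: hc/λ = (6.626×10⁻³⁴)(2.998×10⁸)/(396×10⁻⁹) = 5.016×10⁻¹⁹ J.
Energy delivered: (1.69 mW)(750 s) = 1.267 J.
Photons incident: 1.267 / 5.016×10⁻¹⁹ = 2.526×10¹⁸, i.e. 2.526×10¹⁸/6.022×10²³ = 4.195×10⁻⁶ mol.
Product: Φ × n_abs = 0.834 × 4.195×10⁻⁶ = 3.499×10⁻⁶ mol.
As a count: 3.499×10⁻⁶ × 6.022×10²³ = 2.1×10¹⁸.

2.1×10¹⁸ atoms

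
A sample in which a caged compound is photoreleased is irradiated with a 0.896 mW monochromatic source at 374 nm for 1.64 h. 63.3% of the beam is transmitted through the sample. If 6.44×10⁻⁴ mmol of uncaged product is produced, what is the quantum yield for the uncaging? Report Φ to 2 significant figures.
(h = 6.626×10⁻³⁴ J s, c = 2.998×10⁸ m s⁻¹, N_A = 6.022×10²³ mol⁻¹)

Φ = 0.11

Product: 6.44×10⁻⁴ mmol = 6.44×10⁻⁷ mol.
Photon energy at 374 nm: hc/λ = (6.626×10⁻³⁴)(2.998×10⁸)/(374×10⁻⁹) = 5.311×10⁻¹⁹ J.
Energy delivered: (0.896 mW)(5904 s) = 5.290 J.
Photons incident: 5.290 / 5.311×10⁻¹⁹ = 9.960×10¹⁸, i.e. 9.960×10¹⁸/6.022×10²³ = 1.654×10⁻⁵ mol.
Fraction absorbed: 1 − 63.3/100 = 0.3670.
Photons absorbed: 0.3670 × 1.654×10⁻⁵ = 6.070×10⁻⁶ mol.
Φ = 6.44×10⁻⁷ mol / 6.070×10⁻⁶ mol photons = 0.11.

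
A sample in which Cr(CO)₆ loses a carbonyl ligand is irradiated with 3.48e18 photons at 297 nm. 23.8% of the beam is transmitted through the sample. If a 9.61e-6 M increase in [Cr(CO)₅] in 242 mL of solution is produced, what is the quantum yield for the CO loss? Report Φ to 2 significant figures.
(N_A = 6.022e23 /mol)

Φ = 0.53

Product: (9.61e-6 M)(0.242 L) = 2.326e-6 mol.
Moles of photons: 3.48e18 / 6.022e23 = 5.779e-6 mol.
Fraction absorbed: 1 − 23.8/100 = 0.7620.
Photons absorbed: 0.7620 × 5.779e-6 = 4.404e-6 mol.
Φ = 2.326e-6 mol / 4.404e-6 mol photons = 0.53.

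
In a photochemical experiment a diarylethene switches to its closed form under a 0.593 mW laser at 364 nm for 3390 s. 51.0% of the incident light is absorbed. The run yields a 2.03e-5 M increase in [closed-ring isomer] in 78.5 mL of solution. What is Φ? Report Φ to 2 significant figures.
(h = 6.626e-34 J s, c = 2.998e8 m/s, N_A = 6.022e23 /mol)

Φ = 0.51

Product: (2.03e-5 M)(0.0785 L) = 1.594e-6 mol.
Photon energy at 364 nm: hc/λ = (6.626e-34)(2.998e8)/(364e-9) = 5.457e-19 J.
Energy delivered: (0.593 mW)(3390 s) = 2.010 J.
Photons incident: 2.010 / 5.457e-19 = 3.683e18, i.e. 3.683e18/6.022e23 = 6.116e-6 mol.
Photons absorbed: 0.510 × 6.116e-6 = 3.119e-6 mol.
Φ = 1.594e-6 mol / 3.119e-6 mol photons = 0.51.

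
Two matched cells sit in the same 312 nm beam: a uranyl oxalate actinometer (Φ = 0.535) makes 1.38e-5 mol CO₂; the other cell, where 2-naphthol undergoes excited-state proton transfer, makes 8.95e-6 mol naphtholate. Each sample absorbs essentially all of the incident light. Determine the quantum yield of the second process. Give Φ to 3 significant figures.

Photons absorbed by the actinometer: 1.38e-5 / 0.535 = 2.579e-5 mol.
Φ(unknown) = 8.95e-6 / 2.579e-5 = 0.347.

Φ = 0.347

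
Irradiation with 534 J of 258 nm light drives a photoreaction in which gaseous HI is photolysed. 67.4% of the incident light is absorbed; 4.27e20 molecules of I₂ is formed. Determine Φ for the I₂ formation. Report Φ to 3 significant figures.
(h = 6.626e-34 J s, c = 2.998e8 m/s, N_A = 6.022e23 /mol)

Product: 4.27e20 / 6.022e23 = 7.091e-4 mol.
Photon energy at 258 nm: hc/λ = (6.626e-34)(2.998e8)/(258e-9) = 7.700e-19 J.
Photons incident: 534 / 7.700e-19 = 6.935e20, i.e. 6.935e20/6.022e23 = 0.001152 mol.
Photons absorbed: 0.674 × 0.001152 = 7.764e-4 mol.
Φ = 7.091e-4 mol / 7.764e-4 mol photons = 0.913.

Φ = 0.913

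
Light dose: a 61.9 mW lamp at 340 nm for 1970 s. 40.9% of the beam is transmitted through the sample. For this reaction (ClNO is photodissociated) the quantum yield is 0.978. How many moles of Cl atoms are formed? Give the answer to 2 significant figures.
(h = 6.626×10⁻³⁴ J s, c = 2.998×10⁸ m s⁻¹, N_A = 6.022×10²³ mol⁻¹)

Photon energy at 340 nm: hc/λ = (6.626×10⁻³⁴)(2.998×10⁸)/(340×10⁻⁹) = 5.843×10⁻¹⁹ J.
Energy delivered: (61.9 mW)(1970 s) = 121.9 J.
Photons incident: 121.9 / 5.843×10⁻¹⁹ = 2.086×10²⁰, i.e. 2.086×10²⁰/6.022×10²³ = 3.464×10⁻⁴ mol.
Fraction absorbed: 1 − 40.9/100 = 0.5910.
Photons absorbed: 0.5910 × 3.464×10⁻⁴ = 2.047×10⁻⁴ mol.
Product: Φ × n_abs = 0.978 × 2.047×10⁻⁴ = 2.002×10⁻⁴ mol.

2.0×10⁻⁴ mol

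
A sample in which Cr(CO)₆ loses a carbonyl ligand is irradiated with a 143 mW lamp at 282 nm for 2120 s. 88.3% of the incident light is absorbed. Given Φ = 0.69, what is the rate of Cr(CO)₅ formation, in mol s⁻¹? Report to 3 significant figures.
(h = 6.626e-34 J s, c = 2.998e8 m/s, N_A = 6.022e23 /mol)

Photon energy at 282 nm: hc/λ = (6.626e-34)(2.998e8)/(282e-9) = 7.044e-19 J.
Energy delivered: (143 mW)(2120 s) = 303.2 J.
Photons incident: 303.2 / 7.044e-19 = 4.304e20, i.e. 4.304e20/6.022e23 = 7.147e-4 mol.
Photons absorbed: 0.883 × 7.147e-4 = 6.311e-4 mol.
Product formed: 0.69 × 6.311e-4 = 4.355e-4 mol.
Rate: 4.355e-4 / 2120 s = 2.05e-7 mol s⁻¹.

2.05e-7 mol s⁻¹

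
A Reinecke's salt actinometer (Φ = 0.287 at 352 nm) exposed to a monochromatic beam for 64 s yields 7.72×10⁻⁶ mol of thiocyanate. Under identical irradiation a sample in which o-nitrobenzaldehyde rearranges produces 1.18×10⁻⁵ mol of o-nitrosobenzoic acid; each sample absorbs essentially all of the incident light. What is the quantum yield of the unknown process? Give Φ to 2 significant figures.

Φ = 0.44

Photons absorbed by the actinometer: 7.72×10⁻⁶ / 0.287 = 2.690×10⁻⁵ mol.
Φ(unknown) = 1.18×10⁻⁵ / 2.690×10⁻⁵ = 0.44.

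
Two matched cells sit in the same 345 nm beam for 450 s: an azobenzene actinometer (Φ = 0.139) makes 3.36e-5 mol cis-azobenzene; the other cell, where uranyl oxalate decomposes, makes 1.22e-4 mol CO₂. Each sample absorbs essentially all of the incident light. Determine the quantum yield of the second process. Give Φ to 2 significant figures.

Photons absorbed by the actinometer: 3.36e-5 / 0.139 = 2.417e-4 mol.
Φ(unknown) = 1.22e-4 / 2.417e-4 = 0.50.

Φ = 0.50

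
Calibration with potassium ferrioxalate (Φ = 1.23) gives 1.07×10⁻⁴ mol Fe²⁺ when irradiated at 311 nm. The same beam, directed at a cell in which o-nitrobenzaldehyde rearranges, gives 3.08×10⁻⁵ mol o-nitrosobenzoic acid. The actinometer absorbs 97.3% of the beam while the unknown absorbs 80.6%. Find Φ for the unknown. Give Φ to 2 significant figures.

Φ = 0.43

Photons absorbed by the actinometer: 1.07×10⁻⁴ / 1.23 = 8.699×10⁻⁵ mol.
Incident flux: 8.699×10⁻⁵ / 0.973 = 8.940×10⁻⁵ einstein.
Absorbed by unknown: 0.806 × 8.940×10⁻⁵ = 7.206×10⁻⁵ mol.
Φ(unknown) = 3.08×10⁻⁵ / 7.206×10⁻⁵ = 0.43.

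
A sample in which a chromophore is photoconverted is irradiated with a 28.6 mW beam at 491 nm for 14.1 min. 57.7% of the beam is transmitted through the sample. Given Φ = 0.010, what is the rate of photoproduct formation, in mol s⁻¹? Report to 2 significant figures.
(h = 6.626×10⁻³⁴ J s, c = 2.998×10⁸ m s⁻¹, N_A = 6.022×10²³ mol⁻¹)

5.0×10⁻¹⁰ mol s⁻¹

Photon energy at 491 nm: hc/λ = (6.626×10⁻³⁴)(2.998×10⁸)/(491×10⁻⁹) = 4.046×10⁻¹⁹ J.
Energy delivered: (28.6 mW)(846 s) = 24.20 J.
Photons incident: 24.20 / 4.046×10⁻¹⁹ = 5.981×10¹⁹, i.e. 5.981×10¹⁹/6.022×10²³ = 9.932×10⁻⁵ mol.
Fraction absorbed: 1 − 57.7/100 = 0.4230.
Photons absorbed: 0.4230 × 9.932×10⁻⁵ = 4.201×10⁻⁵ mol.
Product formed: 0.010 × 4.201×10⁻⁵ = 4.201×10⁻⁷ mol.
Rate: 4.201×10⁻⁷ / 846 s = 5.0×10⁻¹⁰ mol s⁻¹.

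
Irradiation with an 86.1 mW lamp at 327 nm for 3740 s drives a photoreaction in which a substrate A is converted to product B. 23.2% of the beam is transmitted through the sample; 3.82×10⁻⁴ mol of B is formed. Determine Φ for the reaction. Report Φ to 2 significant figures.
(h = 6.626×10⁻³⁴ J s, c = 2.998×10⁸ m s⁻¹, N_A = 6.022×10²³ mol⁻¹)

Φ = 0.57

Photon energy at 327 nm: hc/λ = (6.626×10⁻³⁴)(2.998×10⁸)/(327×10⁻⁹) = 6.075×10⁻¹⁹ J.
Energy delivered: (86.1 mW)(3740 s) = 322.0 J.
Photons incident: 322.0 / 6.075×10⁻¹⁹ = 5.300×10²⁰, i.e. 5.300×10²⁰/6.022×10²³ = 8.801×10⁻⁴ mol.
Fraction absorbed: 1 − 23.2/100 = 0.7680.
Photons absorbed: 0.7680 × 8.801×10⁻⁴ = 6.759×10⁻⁴ mol.
Φ = 3.82×10⁻⁴ mol / 6.759×10⁻⁴ mol photons = 0.57.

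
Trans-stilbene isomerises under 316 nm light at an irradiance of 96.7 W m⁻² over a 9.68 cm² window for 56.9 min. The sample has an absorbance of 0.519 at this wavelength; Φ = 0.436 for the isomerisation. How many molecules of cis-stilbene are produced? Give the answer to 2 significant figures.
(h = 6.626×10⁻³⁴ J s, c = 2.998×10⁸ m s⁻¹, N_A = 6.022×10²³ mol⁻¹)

1.5×10²⁰ molecules

Photon energy at 316 nm: hc/λ = (6.626×10⁻³⁴)(2.998×10⁸)/(316×10⁻⁹) = 6.286×10⁻¹⁹ J.
Energy delivered: (96.7 W m⁻²)(9.68×10⁻⁴ m²)(3414 s) = 319.6 J.
Photons incident: 319.6 / 6.286×10⁻¹⁹ = 5.084×10²⁰, i.e. 5.084×10²⁰/6.022×10²³ = 8.442×10⁻⁴ mol.
Fraction absorbed: 1 − 10^(−0.519) = 0.6973.
Photons absorbed: 0.6973 × 8.442×10⁻⁴ = 5.887×10⁻⁴ mol.
Product: Φ × n_abs = 0.436 × 5.887×10⁻⁴ = 2.567×10⁻⁴ mol.
As a count: 2.567×10⁻⁴ × 6.022×10²³ = 1.5×10²⁰.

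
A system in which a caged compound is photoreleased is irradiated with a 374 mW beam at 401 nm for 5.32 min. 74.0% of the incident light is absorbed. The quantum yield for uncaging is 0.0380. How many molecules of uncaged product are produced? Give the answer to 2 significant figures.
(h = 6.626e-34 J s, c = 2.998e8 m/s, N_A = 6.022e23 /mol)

Photon energy at 401 nm: hc/λ = (6.626e-34)(2.998e8)/(401e-9) = 4.954e-19 J.
Energy delivered: (374 mW)(319.2 s) = 119.4 J.
Photons incident: 119.4 / 4.954e-19 = 2.410e20, i.e. 2.410e20/6.022e23 = 4.002e-4 mol.
Photons absorbed: 0.740 × 4.002e-4 = 2.961e-4 mol.
Product: Φ × n_abs = 0.0380 × 2.961e-4 = 1.125e-5 mol.
As a count: 1.125e-5 × 6.022e23 = 6.8e18.

6.8e18 molecules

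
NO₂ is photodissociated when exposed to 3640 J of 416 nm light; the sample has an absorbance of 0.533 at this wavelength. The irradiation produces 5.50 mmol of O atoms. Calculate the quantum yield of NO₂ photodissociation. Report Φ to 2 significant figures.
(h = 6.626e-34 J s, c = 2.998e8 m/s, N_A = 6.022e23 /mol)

Product: 5.50 mmol = 0.00550 mol.
Photon energy at 416 nm: hc/λ = (6.626e-34)(2.998e8)/(416e-9) = 4.775e-19 J.
Photons incident: 3640 / 4.775e-19 = 7.623e21, i.e. 7.623e21/6.022e23 = 0.01266 mol.
Fraction absorbed: 1 − 10^(−0.533) = 0.7069.
Photons absorbed: 0.7069 × 0.01266 = 0.008949 mol.
Φ = 0.00550 mol / 0.008949 mol photons = 0.61.

Φ = 0.61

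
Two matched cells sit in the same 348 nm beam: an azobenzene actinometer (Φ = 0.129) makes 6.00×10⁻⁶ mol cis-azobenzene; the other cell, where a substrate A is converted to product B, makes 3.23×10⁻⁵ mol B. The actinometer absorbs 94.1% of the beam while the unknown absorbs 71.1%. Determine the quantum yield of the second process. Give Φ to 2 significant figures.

Photons absorbed by the actinometer: 6.00×10⁻⁶ / 0.129 = 4.651×10⁻⁵ mol.
Incident flux: 4.651×10⁻⁵ / 0.941 = 4.943×10⁻⁵ einstein.
Absorbed by unknown: 0.711 × 4.943×10⁻⁵ = 3.514×10⁻⁵ mol.
Φ(unknown) = 3.23×10⁻⁵ / 3.514×10⁻⁵ = 0.92.

Φ = 0.92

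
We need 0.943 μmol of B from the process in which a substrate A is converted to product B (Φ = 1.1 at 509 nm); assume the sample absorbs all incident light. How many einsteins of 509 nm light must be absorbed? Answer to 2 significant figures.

8.6e-7 einstein

Product: 0.943 μmol = 9.43e-7 mol.
Photons that must be absorbed: 9.43e-7 / 1.1 = 8.573e-7 mol.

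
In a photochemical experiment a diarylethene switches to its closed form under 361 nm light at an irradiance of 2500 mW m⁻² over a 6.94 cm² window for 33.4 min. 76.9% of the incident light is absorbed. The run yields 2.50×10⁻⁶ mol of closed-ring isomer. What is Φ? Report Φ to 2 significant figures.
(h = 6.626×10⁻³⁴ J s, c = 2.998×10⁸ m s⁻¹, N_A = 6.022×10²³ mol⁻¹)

Photon energy at 361 nm: hc/λ = (6.626×10⁻³⁴)(2.998×10⁸)/(361×10⁻⁹) = 5.503×10⁻¹⁹ J.
Energy delivered: (2500 mW m⁻²)(6.94×10⁻⁴ m²)(2004 s) = 3.477 J.
Photons incident: 3.477 / 5.503×10⁻¹⁹ = 6.318×10¹⁸, i.e. 6.318×10¹⁸/6.022×10²³ = 1.049×10⁻⁵ mol.
Photons absorbed: 0.769 × 1.049×10⁻⁵ = 8.067×10⁻⁶ mol.
Φ = 2.50×10⁻⁶ mol / 8.067×10⁻⁶ mol photons = 0.31.

Φ = 0.31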